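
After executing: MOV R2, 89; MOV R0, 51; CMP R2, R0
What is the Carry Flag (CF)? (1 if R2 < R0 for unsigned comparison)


Register state trace:
  MOV R2, 89  → R2 = 89
  MOV R0, 51  → R0 = 51
  CMP R2, R0  → unsigned 89 - 51: no borrow
  89 >= 51, so CF = 0
CF = 0

0


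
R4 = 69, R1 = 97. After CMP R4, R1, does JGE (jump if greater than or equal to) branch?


Trace:
  R4 = 69, R1 = 97
  CMP R4, R1  → compares 69 vs 97
  JGE checks: is 69 greater than or equal to 97?
  69 < 97, so condition is false
Branch taken: No

No


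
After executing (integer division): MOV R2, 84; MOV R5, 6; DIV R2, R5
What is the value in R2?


Register state trace:
  MOV R2, 84  → R2 = 84
  MOV R5, 6  → R5 = 6
  DIV R2, R5  → R2 = 84 // 6 = 14
Final: R2 = 14

14


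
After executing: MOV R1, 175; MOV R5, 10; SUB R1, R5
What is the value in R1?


Register state trace:
  MOV R1, 175  → R1 = 175
  MOV R5, 10  → R5 = 10
  SUB R1, R5  → R1 = 175 - 10 = 165
Final: R1 = 165

165


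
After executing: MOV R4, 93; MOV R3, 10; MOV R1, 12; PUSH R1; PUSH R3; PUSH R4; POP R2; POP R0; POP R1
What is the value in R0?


Stack trace (top is rightmost):
  MOV R4, 93  → R4 = 93
  MOV R3, 10  → R3 = 10
  MOV R1, 12  → R1 = 12
  PUSH R1  → stack: [12]
  PUSH R3  → stack: [12, 10]
  PUSH R4  → stack: [12, 10, 93]
  POP R2  → R2 = 93, stack: [12, 10]
  POP R0  → R0 = 10, stack: [12]
  POP R1  → R1 = 12, stack: []
Final: R0 = 10

10


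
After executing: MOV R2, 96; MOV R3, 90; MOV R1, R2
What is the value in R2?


Register state trace:
  MOV R2, 96  → R2 = 96
  MOV R3, 90  → R3 = 90
  MOV R1, R2  → R1 = 96
Final: R2 = 96

96


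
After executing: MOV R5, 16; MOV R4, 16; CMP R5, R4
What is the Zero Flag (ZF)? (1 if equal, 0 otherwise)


Register state trace:
  MOV R5, 16  → R5 = 16
  MOV R4, 16  → R4 = 16
  CMP R5, R4  → computes 16 - 16 = 0
  Result is zero, so values are equal
ZF = 1

1


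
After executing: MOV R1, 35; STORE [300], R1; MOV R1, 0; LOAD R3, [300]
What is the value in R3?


Register and memory trace:
  MOV R1, 35  → R1 = 35
  STORE [300], R1  → mem[300] = 35
  MOV R1, 0  → R1 = 0
  LOAD R3, [300]  → R3 = mem[300] = 35
Final: R3 = 35

35


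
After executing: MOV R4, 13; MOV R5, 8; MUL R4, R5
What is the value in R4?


Register state trace:
  MOV R4, 13  → R4 = 13
  MOV R5, 8  → R5 = 8
  MUL R4, R5  → R4 = 13 * 8 = 104
Final: R4 = 104

104


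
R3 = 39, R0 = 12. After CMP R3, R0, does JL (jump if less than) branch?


Trace:
  R3 = 39, R0 = 12
  CMP R3, R0  → compares 39 vs 12
  JL checks: is 39 less than 12?
  39 > 12, so condition is false
Branch taken: No

No


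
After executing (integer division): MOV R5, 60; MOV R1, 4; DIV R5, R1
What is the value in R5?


Register state trace:
  MOV R5, 60  → R5 = 60
  MOV R1, 4  → R1 = 4
  DIV R5, R1  → R5 = 60 // 4 = 15
Final: R5 = 15

15


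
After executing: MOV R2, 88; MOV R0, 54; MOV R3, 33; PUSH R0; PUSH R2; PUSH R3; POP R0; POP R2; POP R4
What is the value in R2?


Stack trace (top is rightmost):
  MOV R2, 88  → R2 = 88
  MOV R0, 54  → R0 = 54
  MOV R3, 33  → R3 = 33
  PUSH R0  → stack: [54]
  PUSH R2  → stack: [54, 88]
  PUSH R3  → stack: [54, 88, 33]
  POP R0  → R0 = 33, stack: [54, 88]
  POP R2  → R2 = 88, stack: [54]
  POP R4  → R4 = 54, stack: []
Final: R2 = 88

88


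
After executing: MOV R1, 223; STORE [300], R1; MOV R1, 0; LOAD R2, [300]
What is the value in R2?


Register and memory trace:
  MOV R1, 223  → R1 = 223
  STORE [300], R1  → mem[300] = 223
  MOV R1, 0  → R1 = 0
  LOAD R2, [300]  → R2 = mem[300] = 223
Final: R2 = 223

223


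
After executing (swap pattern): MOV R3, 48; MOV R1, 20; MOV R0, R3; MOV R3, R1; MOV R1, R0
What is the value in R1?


Register state trace (swap pattern):
  MOV R3, 48  → R3 = 48
  MOV R1, 20  → R1 = 20
  MOV R0, R3  → R0 = 48  (save R3)
  MOV R3, R1  → R3 = 20  (R3 gets R1's value)
  MOV R1, R0  → R1 = 48  (R1 gets saved value)
Final: R1 = 48

48


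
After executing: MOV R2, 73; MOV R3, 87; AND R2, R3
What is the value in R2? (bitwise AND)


Register state trace:
  MOV R2, 73  → R2 = 73 (0b01001001)
  MOV R3, 87  → R3 = 87 (0b01010111)
  AND R2, R3  → R2 = 73 AND 87 = 65 (0b01000001)
Final: R2 = 65

65


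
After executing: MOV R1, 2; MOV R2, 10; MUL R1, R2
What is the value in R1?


Register state trace:
  MOV R1, 2  → R1 = 2
  MOV R2, 10  → R2 = 10
  MUL R1, R2  → R1 = 2 * 10 = 20
Final: R1 = 20

20


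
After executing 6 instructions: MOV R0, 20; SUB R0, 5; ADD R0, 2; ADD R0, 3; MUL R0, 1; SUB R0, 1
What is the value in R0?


Register state trace:
  MOV R0, 20  → R0 = 20
  SUB R0, 5  → R0 = 20 - 5 = 15
  ADD R0, 2  → R0 = 15 + 2 = 17
  ADD R0, 3  → R0 = 17 + 3 = 20
  MUL R0, 1  → R0 = 20 * 1 = 20
  SUB R0, 1  → R0 = 20 - 1 = 19
Final: R0 = 19

19


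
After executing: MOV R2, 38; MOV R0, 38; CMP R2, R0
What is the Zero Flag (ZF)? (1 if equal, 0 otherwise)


Register state trace:
  MOV R2, 38  → R2 = 38
  MOV R0, 38  → R0 = 38
  CMP R2, R0  → computes 38 - 38 = 0
  Result is zero, so values are equal
ZF = 1

1


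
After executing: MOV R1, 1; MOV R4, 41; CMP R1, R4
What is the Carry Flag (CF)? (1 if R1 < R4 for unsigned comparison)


Register state trace:
  MOV R1, 1  → R1 = 1
  MOV R4, 41  → R4 = 41
  CMP R1, R4  → unsigned 1 - 41: borrow occurs
  1 < 41, so CF = 1
CF = 1

1


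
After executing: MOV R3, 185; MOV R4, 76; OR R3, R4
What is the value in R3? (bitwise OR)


Register state trace:
  MOV R3, 185  → R3 = 185 (0b10111001)
  MOV R4, 76  → R4 = 76 (0b01001100)
  OR R3, R4   → R3 = 185 OR 76 = 253 (0b11111101)
Final: R3 = 253

253


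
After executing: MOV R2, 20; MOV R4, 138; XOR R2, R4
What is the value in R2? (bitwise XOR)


Register state trace:
  MOV R2, 20  → R2 = 20 (0b00010100)
  MOV R4, 138  → R4 = 138 (0b10001010)
  XOR R2, R4  → R2 = 20 XOR 138 = 158 (0b10011110)
Final: R2 = 158

158


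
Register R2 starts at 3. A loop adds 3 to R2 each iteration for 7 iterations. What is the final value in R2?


Starting value: R2 = 3
  Iter 1: R2 = 3 + 3 = 6
  Iter 2: R2 = 6 + 3 = 9
  Iter 3: R2 = 9 + 3 = 12
  Iter 4: R2 = 12 + 3 = 15
  Iter 5: R2 = 15 + 3 = 18
  Iter 6: R2 = 18 + 3 = 21
  Iter 7: R2 = 21 + 3 = 24
Final: R2 = 24

24


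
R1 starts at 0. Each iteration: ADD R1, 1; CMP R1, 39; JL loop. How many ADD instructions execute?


Loop trace (R1 starts at 0, target 39, step 1):
  ADD #1: R1 = 0 + 1 = 1  → 1 < 39, loop
  ADD #2: R1 = 1 + 1 = 2  → 2 < 39, loop
  ADD #3: R1 = 2 + 1 = 3  → 3 < 39, loop
  ADD #4: R1 = 3 + 1 = 4  → 4 < 39, loop
  ADD #5: R1 = 4 + 1 = 5  → 5 < 39, loop
  ADD #6: R1 = 5 + 1 = 6  → 6 < 39, loop
  ADD #7: R1 = 6 + 1 = 7  → 7 < 39, loop
  ADD #8: R1 = 7 + 1 = 8  → 8 < 39, loop
  ADD #9: R1 = 8 + 1 = 9  → 9 < 39, loop
  ADD #10: R1 = 9 + 1 = 10  → 10 < 39, loop
  ADD #11: R1 = 10 + 1 = 11  → 11 < 39, loop
  ADD #12: R1 = 11 + 1 = 12  → 12 < 39, loop
  ADD #13: R1 = 12 + 1 = 13  → 13 < 39, loop
  ADD #14: R1 = 13 + 1 = 14  → 14 < 39, loop
  ADD #15: R1 = 14 + 1 = 15  → 15 < 39, loop
  ADD #16: R1 = 15 + 1 = 16  → 16 < 39, loop
  ADD #17: R1 = 16 + 1 = 17  → 17 < 39, loop
  ADD #18: R1 = 17 + 1 = 18  → 18 < 39, loop
  ADD #19: R1 = 18 + 1 = 19  → 19 < 39, loop
  ADD #20: R1 = 19 + 1 = 20  → 20 < 39, loop
  ADD #21: R1 = 20 + 1 = 21  → 21 < 39, loop
  ADD #22: R1 = 21 + 1 = 22  → 22 < 39, loop
  ADD #23: R1 = 22 + 1 = 23  → 23 < 39, loop
  ADD #24: R1 = 23 + 1 = 24  → 24 < 39, loop
  ADD #25: R1 = 24 + 1 = 25  → 25 < 39, loop
  ADD #26: R1 = 25 + 1 = 26  → 26 < 39, loop
  ADD #27: R1 = 26 + 1 = 27  → 27 < 39, loop
  ADD #28: R1 = 27 + 1 = 28  → 28 < 39, loop
  ADD #29: R1 = 28 + 1 = 29  → 29 < 39, loop
  ADD #30: R1 = 29 + 1 = 30  → 30 < 39, loop
  ADD #31: R1 = 30 + 1 = 31  → 31 < 39, loop
  ADD #32: R1 = 31 + 1 = 32  → 32 < 39, loop
  ADD #33: R1 = 32 + 1 = 33  → 33 < 39, loop
  ADD #34: R1 = 33 + 1 = 34  → 34 < 39, loop
  ADD #35: R1 = 34 + 1 = 35  → 35 < 39, loop
  ADD #36: R1 = 35 + 1 = 36  → 36 < 39, loop
  ADD #37: R1 = 36 + 1 = 37  → 37 < 39, loop
  ADD #38: R1 = 37 + 1 = 38  → 38 < 39, loop
  ADD #39: R1 = 38 + 1 = 39  → 39 >= 39, exit
Total ADD instructions: 39

39


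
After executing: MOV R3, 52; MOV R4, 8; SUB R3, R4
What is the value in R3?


Register state trace:
  MOV R3, 52  → R3 = 52
  MOV R4, 8  → R4 = 8
  SUB R3, R4  → R3 = 52 - 8 = 44
Final: R3 = 44

44


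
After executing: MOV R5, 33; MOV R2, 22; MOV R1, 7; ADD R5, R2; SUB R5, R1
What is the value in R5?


Register state trace:
  MOV R5, 33  → R5 = 33
  MOV R2, 22  → R2 = 22
  MOV R1, 7  → R1 = 7
  ADD R5, R2  → R5 = 33 + 22 = 55
  SUB R5, R1  → R5 = 55 - 7 = 48
Final: R5 = 48

48


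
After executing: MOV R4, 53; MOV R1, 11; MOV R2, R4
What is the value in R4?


Register state trace:
  MOV R4, 53  → R4 = 53
  MOV R1, 11  → R1 = 11
  MOV R2, R4  → R2 = 53
Final: R4 = 53

53


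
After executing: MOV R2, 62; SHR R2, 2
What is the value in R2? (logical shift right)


Register state trace:
  MOV R2, 62  → R2 = 62
  SHR R2, 2  → R2 = 62 >> 2 = 62 // 2^2 = 15
Final: R2 = 15

15


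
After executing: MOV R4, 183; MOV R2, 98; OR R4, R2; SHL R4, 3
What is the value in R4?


Register state trace:
  MOV R4, 183  → R4 = 183 (0b10110111)
  MOV R2, 98  → R2 = 98 (0b01100010)
  OR R4, R2  → R4 = 183 OR 98 = 247 (0b11110111)
  SHL R4, 3  → R4 = 247 << 3 = 1976
Final: R4 = 1976

1976


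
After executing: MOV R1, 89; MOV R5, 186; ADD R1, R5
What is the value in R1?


Register state trace:
  MOV R1, 89  → R1 = 89
  MOV R5, 186  → R5 = 186
  ADD R1, R5  → R1 = 89 + 186 = 275
Final: R1 = 275

275


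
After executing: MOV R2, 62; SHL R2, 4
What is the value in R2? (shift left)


Register state trace:
  MOV R2, 62  → R2 = 62
  SHL R2, 4  → R2 = 62 << 4 = 62 * 2^4 = 992
Final: R2 = 992

992


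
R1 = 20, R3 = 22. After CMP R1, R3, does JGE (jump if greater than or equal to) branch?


Trace:
  R1 = 20, R3 = 22
  CMP R1, R3  → compares 20 vs 22
  JGE checks: is 20 greater than or equal to 22?
  20 < 22, so condition is false
Branch taken: No

No


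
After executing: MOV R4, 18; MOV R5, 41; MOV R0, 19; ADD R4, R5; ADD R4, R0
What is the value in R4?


Register state trace:
  MOV R4, 18  → R4 = 18
  MOV R5, 41  → R5 = 41
  MOV R0, 19  → R0 = 19
  ADD R4, R5  → R4 = 18 + 41 = 59
  ADD R4, R0  → R4 = 59 + 19 = 78
Final: R4 = 78

78


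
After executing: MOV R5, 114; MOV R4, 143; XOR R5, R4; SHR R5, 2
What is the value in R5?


Register state trace:
  MOV R5, 114  → R5 = 114 (0b01110010)
  MOV R4, 143  → R4 = 143 (0b10001111)
  XOR R5, R4  → R5 = 114 XOR 143 = 253 (0b11111101)
  SHR R5, 2  → R5 = 253 >> 2 = 63
Final: R5 = 63

63


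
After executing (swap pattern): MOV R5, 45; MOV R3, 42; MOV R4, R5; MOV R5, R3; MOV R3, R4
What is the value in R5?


Register state trace (swap pattern):
  MOV R5, 45  → R5 = 45
  MOV R3, 42  → R3 = 42
  MOV R4, R5  → R4 = 45  (save R5)
  MOV R5, R3  → R5 = 42  (R5 gets R3's value)
  MOV R3, R4  → R3 = 45  (R3 gets saved value)
Final: R5 = 42

42


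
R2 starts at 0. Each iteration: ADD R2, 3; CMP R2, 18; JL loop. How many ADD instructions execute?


Loop trace (R2 starts at 0, target 18, step 3):
  ADD #1: R2 = 0 + 3 = 3  → 3 < 18, loop
  ADD #2: R2 = 3 + 3 = 6  → 6 < 18, loop
  ADD #3: R2 = 6 + 3 = 9  → 9 < 18, loop
  ADD #4: R2 = 9 + 3 = 12  → 12 < 18, loop
  ADD #5: R2 = 12 + 3 = 15  → 15 < 18, loop
  ADD #6: R2 = 15 + 3 = 18  → 18 >= 18, exit
Total ADD instructions: 6

6


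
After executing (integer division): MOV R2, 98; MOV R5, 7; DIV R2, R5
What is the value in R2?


Register state trace:
  MOV R2, 98  → R2 = 98
  MOV R5, 7  → R5 = 7
  DIV R2, R5  → R2 = 98 // 7 = 14
Final: R2 = 14

14


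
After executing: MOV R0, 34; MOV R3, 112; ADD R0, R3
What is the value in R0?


Register state trace:
  MOV R0, 34  → R0 = 34
  MOV R3, 112  → R3 = 112
  ADD R0, R3  → R0 = 34 + 112 = 146
Final: R0 = 146

146


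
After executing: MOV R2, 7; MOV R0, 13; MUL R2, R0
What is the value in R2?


Register state trace:
  MOV R2, 7  → R2 = 7
  MOV R0, 13  → R0 = 13
  MUL R2, R0  → R2 = 7 * 13 = 91
Final: R2 = 91

91


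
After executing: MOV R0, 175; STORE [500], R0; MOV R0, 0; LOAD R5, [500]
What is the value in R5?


Register and memory trace:
  MOV R0, 175  → R0 = 175
  STORE [500], R0  → mem[500] = 175
  MOV R0, 0  → R0 = 0
  LOAD R5, [500]  → R5 = mem[500] = 175
Final: R5 = 175

175


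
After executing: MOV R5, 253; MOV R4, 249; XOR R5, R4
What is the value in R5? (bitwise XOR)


Register state trace:
  MOV R5, 253  → R5 = 253 (0b11111101)
  MOV R4, 249  → R4 = 249 (0b11111001)
  XOR R5, R4  → R5 = 253 XOR 249 = 4 (0b00000100)
Final: R5 = 4

4


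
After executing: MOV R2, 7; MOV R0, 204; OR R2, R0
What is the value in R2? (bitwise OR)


Register state trace:
  MOV R2, 7  → R2 = 7 (0b00000111)
  MOV R0, 204  → R0 = 204 (0b11001100)
  OR R2, R0   → R2 = 7 OR 204 = 207 (0b11001111)
Final: R2 = 207

207


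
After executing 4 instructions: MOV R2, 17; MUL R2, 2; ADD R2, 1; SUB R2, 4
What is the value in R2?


Register state trace:
  MOV R2, 17  → R2 = 17
  MUL R2, 2  → R2 = 17 * 2 = 34
  ADD R2, 1  → R2 = 34 + 1 = 35
  SUB R2, 4  → R2 = 35 - 4 = 31
Final: R2 = 31

31


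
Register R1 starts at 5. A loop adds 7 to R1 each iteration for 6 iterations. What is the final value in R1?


Starting value: R1 = 5
  Iter 1: R1 = 5 + 7 = 12
  Iter 2: R1 = 12 + 7 = 19
  Iter 3: R1 = 19 + 7 = 26
  Iter 4: R1 = 26 + 7 = 33
  Iter 5: R1 = 33 + 7 = 40
  Iter 6: R1 = 40 + 7 = 47
Final: R1 = 47

47


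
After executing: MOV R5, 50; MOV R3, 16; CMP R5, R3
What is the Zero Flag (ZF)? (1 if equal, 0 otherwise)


Register state trace:
  MOV R5, 50  → R5 = 50
  MOV R3, 16  → R3 = 16
  CMP R5, R3  → computes 50 - 16 = 34
  Result is nonzero, so values are not equal
ZF = 0

0


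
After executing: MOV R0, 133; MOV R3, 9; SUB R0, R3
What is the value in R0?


Register state trace:
  MOV R0, 133  → R0 = 133
  MOV R3, 9  → R3 = 9
  SUB R0, R3  → R0 = 133 - 9 = 124
Final: R0 = 124

124


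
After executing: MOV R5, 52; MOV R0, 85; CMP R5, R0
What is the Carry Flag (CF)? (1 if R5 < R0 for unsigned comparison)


Register state trace:
  MOV R5, 52  → R5 = 52
  MOV R0, 85  → R0 = 85
  CMP R5, R0  → unsigned 52 - 85: borrow occurs
  52 < 85, so CF = 1
CF = 1

1


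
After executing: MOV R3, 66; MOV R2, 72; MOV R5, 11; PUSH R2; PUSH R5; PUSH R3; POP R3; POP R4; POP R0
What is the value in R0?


Stack trace (top is rightmost):
  MOV R3, 66  → R3 = 66
  MOV R2, 72  → R2 = 72
  MOV R5, 11  → R5 = 11
  PUSH R2  → stack: [72]
  PUSH R5  → stack: [72, 11]
  PUSH R3  → stack: [72, 11, 66]
  POP R3  → R3 = 66, stack: [72, 11]
  POP R4  → R4 = 11, stack: [72]
  POP R0  → R0 = 72, stack: []
Final: R0 = 72

72


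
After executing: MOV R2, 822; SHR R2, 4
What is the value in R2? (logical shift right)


Register state trace:
  MOV R2, 822  → R2 = 822
  SHR R2, 4  → R2 = 822 >> 4 = 822 // 2^4 = 51
Final: R2 = 51

51


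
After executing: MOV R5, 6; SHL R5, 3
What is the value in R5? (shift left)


Register state trace:
  MOV R5, 6  → R5 = 6
  SHL R5, 3  → R5 = 6 << 3 = 6 * 2^3 = 48
Final: R5 = 48

48


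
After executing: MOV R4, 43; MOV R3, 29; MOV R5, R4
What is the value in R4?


Register state trace:
  MOV R4, 43  → R4 = 43
  MOV R3, 29  → R3 = 29
  MOV R5, R4  → R5 = 43
Final: R4 = 43

43


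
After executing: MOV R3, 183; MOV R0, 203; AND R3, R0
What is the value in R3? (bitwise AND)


Register state trace:
  MOV R3, 183  → R3 = 183 (0b10110111)
  MOV R0, 203  → R0 = 203 (0b11001011)
  AND R3, R0  → R3 = 183 AND 203 = 131 (0b10000011)
Final: R3 = 131

131


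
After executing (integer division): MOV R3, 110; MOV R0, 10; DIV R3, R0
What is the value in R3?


Register state trace:
  MOV R3, 110  → R3 = 110
  MOV R0, 10  → R0 = 10
  DIV R3, R0  → R3 = 110 // 10 = 11
Final: R3 = 11

11


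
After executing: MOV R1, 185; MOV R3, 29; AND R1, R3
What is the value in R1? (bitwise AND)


Register state trace:
  MOV R1, 185  → R1 = 185 (0b10111001)
  MOV R3, 29  → R3 = 29 (0b00011101)
  AND R1, R3  → R1 = 185 AND 29 = 25 (0b00011001)
Final: R1 = 25

25


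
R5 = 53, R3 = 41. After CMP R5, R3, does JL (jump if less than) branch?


Trace:
  R5 = 53, R3 = 41
  CMP R5, R3  → compares 53 vs 41
  JL checks: is 53 less than 41?
  53 > 41, so condition is false
Branch taken: No

No


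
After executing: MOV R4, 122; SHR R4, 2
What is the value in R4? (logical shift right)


Register state trace:
  MOV R4, 122  → R4 = 122
  SHR R4, 2  → R4 = 122 >> 2 = 122 // 2^2 = 30
Final: R4 = 30

30


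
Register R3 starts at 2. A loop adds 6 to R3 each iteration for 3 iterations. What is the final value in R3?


Starting value: R3 = 2
  Iter 1: R3 = 2 + 6 = 8
  Iter 2: R3 = 8 + 6 = 14
  Iter 3: R3 = 14 + 6 = 20
Final: R3 = 20

20


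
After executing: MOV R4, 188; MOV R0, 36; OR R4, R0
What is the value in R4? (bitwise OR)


Register state trace:
  MOV R4, 188  → R4 = 188 (0b10111100)
  MOV R0, 36  → R0 = 36 (0b00100100)
  OR R4, R0   → R4 = 188 OR 36 = 188 (0b10111100)
Final: R4 = 188

188


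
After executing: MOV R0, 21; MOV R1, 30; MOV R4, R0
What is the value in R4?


Register state trace:
  MOV R0, 21  → R0 = 21
  MOV R1, 30  → R1 = 30
  MOV R4, R0  → R4 = 21
Final: R4 = 21

21


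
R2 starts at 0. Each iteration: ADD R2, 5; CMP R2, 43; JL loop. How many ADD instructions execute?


Loop trace (R2 starts at 0, target 43, step 5):
  ADD #1: R2 = 0 + 5 = 5  → 5 < 43, loop
  ADD #2: R2 = 5 + 5 = 10  → 10 < 43, loop
  ADD #3: R2 = 10 + 5 = 15  → 15 < 43, loop
  ADD #4: R2 = 15 + 5 = 20  → 20 < 43, loop
  ADD #5: R2 = 20 + 5 = 25  → 25 < 43, loop
  ADD #6: R2 = 25 + 5 = 30  → 30 < 43, loop
  ADD #7: R2 = 30 + 5 = 35  → 35 < 43, loop
  ADD #8: R2 = 35 + 5 = 40  → 40 < 43, loop
  ADD #9: R2 = 40 + 5 = 45  → 45 >= 43, exit
Total ADD instructions: 9

9


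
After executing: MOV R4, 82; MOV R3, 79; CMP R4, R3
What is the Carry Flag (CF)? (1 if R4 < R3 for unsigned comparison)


Register state trace:
  MOV R4, 82  → R4 = 82
  MOV R3, 79  → R3 = 79
  CMP R4, R3  → unsigned 82 - 79: no borrow
  82 >= 79, so CF = 0
CF = 0

0


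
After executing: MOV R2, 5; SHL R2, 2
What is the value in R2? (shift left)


Register state trace:
  MOV R2, 5  → R2 = 5
  SHL R2, 2  → R2 = 5 << 2 = 5 * 2^2 = 20
Final: R2 = 20

20


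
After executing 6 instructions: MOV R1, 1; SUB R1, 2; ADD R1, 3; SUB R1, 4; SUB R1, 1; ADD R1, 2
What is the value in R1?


Register state trace:
  MOV R1, 1  → R1 = 1
  SUB R1, 2  → R1 = 1 - 2 = -1
  ADD R1, 3  → R1 = -1 + 3 = 2
  SUB R1, 4  → R1 = 2 - 4 = -2
  SUB R1, 1  → R1 = -2 - 1 = -3
  ADD R1, 2  → R1 = -3 + 2 = -1
Final: R1 = -1

-1


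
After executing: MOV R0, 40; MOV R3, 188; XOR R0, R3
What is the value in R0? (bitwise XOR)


Register state trace:
  MOV R0, 40  → R0 = 40 (0b00101000)
  MOV R3, 188  → R3 = 188 (0b10111100)
  XOR R0, R3  → R0 = 40 XOR 188 = 148 (0b10010100)
Final: R0 = 148

148


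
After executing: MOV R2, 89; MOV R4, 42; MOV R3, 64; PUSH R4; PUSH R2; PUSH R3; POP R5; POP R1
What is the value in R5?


Stack trace (top is rightmost):
  MOV R2, 89  → R2 = 89
  MOV R4, 42  → R4 = 42
  MOV R3, 64  → R3 = 64
  PUSH R4  → stack: [42]
  PUSH R2  → stack: [42, 89]
  PUSH R3  → stack: [42, 89, 64]
  POP R5  → R5 = 64, stack: [42, 89]
  POP R1  → R1 = 89, stack: [42]
Final: R5 = 64

64


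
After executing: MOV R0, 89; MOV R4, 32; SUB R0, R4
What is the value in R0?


Register state trace:
  MOV R0, 89  → R0 = 89
  MOV R4, 32  → R4 = 32
  SUB R0, R4  → R0 = 89 - 32 = 57
Final: R0 = 57

57


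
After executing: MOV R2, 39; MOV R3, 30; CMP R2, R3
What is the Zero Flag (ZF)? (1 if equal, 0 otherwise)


Register state trace:
  MOV R2, 39  → R2 = 39
  MOV R3, 30  → R3 = 30
  CMP R2, R3  → computes 39 - 30 = 9
  Result is nonzero, so values are not equal
ZF = 0

0


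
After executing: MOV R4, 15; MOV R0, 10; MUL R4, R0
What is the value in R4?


Register state trace:
  MOV R4, 15  → R4 = 15
  MOV R0, 10  → R0 = 10
  MUL R4, R0  → R4 = 15 * 10 = 150
Final: R4 = 150

150


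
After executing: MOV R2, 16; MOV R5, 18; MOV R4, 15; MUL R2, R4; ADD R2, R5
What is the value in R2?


Register state trace:
  MOV R2, 16  → R2 = 16
  MOV R5, 18  → R5 = 18
  MOV R4, 15  → R4 = 15
  MUL R2, R4  → R2 = 16 * 15 = 240
  ADD R2, R5  → R2 = 240 + 18 = 258
Final: R2 = 258

258


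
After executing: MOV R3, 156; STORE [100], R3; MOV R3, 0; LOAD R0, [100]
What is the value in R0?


Register and memory trace:
  MOV R3, 156  → R3 = 156
  STORE [100], R3  → mem[100] = 156
  MOV R3, 0  → R3 = 0
  LOAD R0, [100]  → R0 = mem[100] = 156
Final: R0 = 156

156


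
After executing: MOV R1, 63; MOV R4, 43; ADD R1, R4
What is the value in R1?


Register state trace:
  MOV R1, 63  → R1 = 63
  MOV R4, 43  → R4 = 43
  ADD R1, R4  → R1 = 63 + 43 = 106
Final: R1 = 106

106


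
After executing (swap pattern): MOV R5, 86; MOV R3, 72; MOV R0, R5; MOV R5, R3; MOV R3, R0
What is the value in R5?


Register state trace (swap pattern):
  MOV R5, 86  → R5 = 86
  MOV R3, 72  → R3 = 72
  MOV R0, R5  → R0 = 86  (save R5)
  MOV R5, R3  → R5 = 72  (R5 gets R3's value)
  MOV R3, R0  → R3 = 86  (R3 gets saved value)
Final: R5 = 72

72


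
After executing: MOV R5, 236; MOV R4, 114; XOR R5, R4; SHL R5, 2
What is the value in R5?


Register state trace:
  MOV R5, 236  → R5 = 236 (0b11101100)
  MOV R4, 114  → R4 = 114 (0b01110010)
  XOR R5, R4  → R5 = 236 XOR 114 = 158 (0b10011110)
  SHL R5, 2  → R5 = 158 << 2 = 632
Final: R5 = 632

632


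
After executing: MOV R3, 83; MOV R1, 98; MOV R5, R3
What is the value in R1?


Register state trace:
  MOV R3, 83  → R3 = 83
  MOV R1, 98  → R1 = 98
  MOV R5, R3  → R5 = 83
Final: R1 = 98

98


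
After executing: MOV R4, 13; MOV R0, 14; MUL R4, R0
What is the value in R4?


Register state trace:
  MOV R4, 13  → R4 = 13
  MOV R0, 14  → R0 = 14
  MUL R4, R0  → R4 = 13 * 14 = 182
Final: R4 = 182

182


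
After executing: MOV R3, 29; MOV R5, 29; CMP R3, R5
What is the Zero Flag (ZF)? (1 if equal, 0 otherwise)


Register state trace:
  MOV R3, 29  → R3 = 29
  MOV R5, 29  → R5 = 29
  CMP R3, R5  → computes 29 - 29 = 0
  Result is zero, so values are equal
ZF = 1

1


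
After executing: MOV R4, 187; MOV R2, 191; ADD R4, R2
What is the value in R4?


Register state trace:
  MOV R4, 187  → R4 = 187
  MOV R2, 191  → R2 = 191
  ADD R4, R2  → R4 = 187 + 191 = 378
Final: R4 = 378

378


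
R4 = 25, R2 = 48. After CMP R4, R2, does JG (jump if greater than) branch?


Trace:
  R4 = 25, R2 = 48
  CMP R4, R2  → compares 25 vs 48
  JG checks: is 25 greater than 48?
  25 < 48, so condition is false
Branch taken: No

No


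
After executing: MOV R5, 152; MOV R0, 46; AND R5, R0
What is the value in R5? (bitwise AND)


Register state trace:
  MOV R5, 152  → R5 = 152 (0b10011000)
  MOV R0, 46  → R0 = 46 (0b00101110)
  AND R5, R0  → R5 = 152 AND 46 = 8 (0b00001000)
Final: R5 = 8

8


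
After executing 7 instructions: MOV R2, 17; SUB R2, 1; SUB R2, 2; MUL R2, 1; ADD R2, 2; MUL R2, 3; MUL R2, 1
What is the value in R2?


Register state trace:
  MOV R2, 17  → R2 = 17
  SUB R2, 1  → R2 = 17 - 1 = 16
  SUB R2, 2  → R2 = 16 - 2 = 14
  MUL R2, 1  → R2 = 14 * 1 = 14
  ADD R2, 2  → R2 = 14 + 2 = 16
  MUL R2, 3  → R2 = 16 * 3 = 48
  MUL R2, 1  → R2 = 48 * 1 = 48
Final: R2 = 48

48


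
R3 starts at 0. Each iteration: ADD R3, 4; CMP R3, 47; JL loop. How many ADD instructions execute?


Loop trace (R3 starts at 0, target 47, step 4):
  ADD #1: R3 = 0 + 4 = 4  → 4 < 47, loop
  ADD #2: R3 = 4 + 4 = 8  → 8 < 47, loop
  ADD #3: R3 = 8 + 4 = 12  → 12 < 47, loop
  ADD #4: R3 = 12 + 4 = 16  → 16 < 47, loop
  ADD #5: R3 = 16 + 4 = 20  → 20 < 47, loop
  ADD #6: R3 = 20 + 4 = 24  → 24 < 47, loop
  ADD #7: R3 = 24 + 4 = 28  → 28 < 47, loop
  ADD #8: R3 = 28 + 4 = 32  → 32 < 47, loop
  ADD #9: R3 = 32 + 4 = 36  → 36 < 47, loop
  ADD #10: R3 = 36 + 4 = 40  → 40 < 47, loop
  ADD #11: R3 = 40 + 4 = 44  → 44 < 47, loop
  ADD #12: R3 = 44 + 4 = 48  → 48 >= 47, exit
Total ADD instructions: 12

12


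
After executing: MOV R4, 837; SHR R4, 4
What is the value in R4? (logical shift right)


Register state trace:
  MOV R4, 837  → R4 = 837
  SHR R4, 4  → R4 = 837 >> 4 = 837 // 2^4 = 52
Final: R4 = 52

52


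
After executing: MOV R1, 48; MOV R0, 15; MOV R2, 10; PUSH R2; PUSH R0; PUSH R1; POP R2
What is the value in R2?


Stack trace (top is rightmost):
  MOV R1, 48  → R1 = 48
  MOV R0, 15  → R0 = 15
  MOV R2, 10  → R2 = 10
  PUSH R2  → stack: [10]
  PUSH R0  → stack: [10, 15]
  PUSH R1  → stack: [10, 15, 48]
  POP R2  → R2 = 48, stack: [10, 15]
Final: R2 = 48

48


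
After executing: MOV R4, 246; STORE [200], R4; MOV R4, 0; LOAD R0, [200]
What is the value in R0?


Register and memory trace:
  MOV R4, 246  → R4 = 246
  STORE [200], R4  → mem[200] = 246
  MOV R4, 0  → R4 = 0
  LOAD R0, [200]  → R0 = mem[200] = 246
Final: R0 = 246

246


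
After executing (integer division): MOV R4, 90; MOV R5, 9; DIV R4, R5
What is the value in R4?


Register state trace:
  MOV R4, 90  → R4 = 90
  MOV R5, 9  → R5 = 9
  DIV R4, R5  → R4 = 90 // 9 = 10
Final: R4 = 10

10


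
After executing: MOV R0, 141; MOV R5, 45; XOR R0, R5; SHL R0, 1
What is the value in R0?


Register state trace:
  MOV R0, 141  → R0 = 141 (0b10001101)
  MOV R5, 45  → R5 = 45 (0b00101101)
  XOR R0, R5  → R0 = 141 XOR 45 = 160 (0b10100000)
  SHL R0, 1  → R0 = 160 << 1 = 320
Final: R0 = 320

320


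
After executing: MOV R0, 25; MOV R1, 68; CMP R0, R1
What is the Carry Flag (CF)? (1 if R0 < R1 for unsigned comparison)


Register state trace:
  MOV R0, 25  → R0 = 25
  MOV R1, 68  → R1 = 68
  CMP R0, R1  → unsigned 25 - 68: borrow occurs
  25 < 68, so CF = 1
CF = 1

1


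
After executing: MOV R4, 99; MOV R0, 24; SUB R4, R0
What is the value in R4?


Register state trace:
  MOV R4, 99  → R4 = 99
  MOV R0, 24  → R0 = 24
  SUB R4, R0  → R4 = 99 - 24 = 75
Final: R4 = 75

75


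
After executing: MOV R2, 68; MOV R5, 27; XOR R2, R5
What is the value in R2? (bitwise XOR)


Register state trace:
  MOV R2, 68  → R2 = 68 (0b01000100)
  MOV R5, 27  → R5 = 27 (0b00011011)
  XOR R2, R5  → R2 = 68 XOR 27 = 95 (0b01011111)
Final: R2 = 95

95


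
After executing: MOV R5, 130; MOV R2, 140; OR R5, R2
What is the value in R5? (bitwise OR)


Register state trace:
  MOV R5, 130  → R5 = 130 (0b10000010)
  MOV R2, 140  → R2 = 140 (0b10001100)
  OR R5, R2   → R5 = 130 OR 140 = 142 (0b10001110)
Final: R5 = 142

142


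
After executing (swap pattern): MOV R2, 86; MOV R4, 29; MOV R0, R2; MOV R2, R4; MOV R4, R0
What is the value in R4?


Register state trace (swap pattern):
  MOV R2, 86  → R2 = 86
  MOV R4, 29  → R4 = 29
  MOV R0, R2  → R0 = 86  (save R2)
  MOV R2, R4  → R2 = 29  (R2 gets R4's value)
  MOV R4, R0  → R4 = 86  (R4 gets saved value)
Final: R4 = 86

86


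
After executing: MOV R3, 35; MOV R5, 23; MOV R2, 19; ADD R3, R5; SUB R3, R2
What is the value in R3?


Register state trace:
  MOV R3, 35  → R3 = 35
  MOV R5, 23  → R5 = 23
  MOV R2, 19  → R2 = 19
  ADD R3, R5  → R3 = 35 + 23 = 58
  SUB R3, R2  → R3 = 58 - 19 = 39
Final: R3 = 39

39


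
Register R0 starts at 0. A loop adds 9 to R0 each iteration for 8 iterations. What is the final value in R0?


Starting value: R0 = 0
  Iter 1: R0 = 0 + 9 = 9
  Iter 2: R0 = 9 + 9 = 18
  Iter 3: R0 = 18 + 9 = 27
  Iter 4: R0 = 27 + 9 = 36
  Iter 5: R0 = 36 + 9 = 45
  Iter 6: R0 = 45 + 9 = 54
  Iter 7: R0 = 54 + 9 = 63
  Iter 8: R0 = 63 + 9 = 72
Final: R0 = 72

72


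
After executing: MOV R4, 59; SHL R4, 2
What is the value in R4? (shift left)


Register state trace:
  MOV R4, 59  → R4 = 59
  SHL R4, 2  → R4 = 59 << 2 = 59 * 2^2 = 236
Final: R4 = 236

236


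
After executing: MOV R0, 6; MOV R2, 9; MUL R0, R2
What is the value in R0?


Register state trace:
  MOV R0, 6  → R0 = 6
  MOV R2, 9  → R2 = 9
  MUL R0, R2  → R0 = 6 * 9 = 54
Final: R0 = 54

54


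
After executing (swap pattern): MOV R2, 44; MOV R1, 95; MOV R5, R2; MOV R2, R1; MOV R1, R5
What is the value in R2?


Register state trace (swap pattern):
  MOV R2, 44  → R2 = 44
  MOV R1, 95  → R1 = 95
  MOV R5, R2  → R5 = 44  (save R2)
  MOV R2, R1  → R2 = 95  (R2 gets R1's value)
  MOV R1, R5  → R1 = 44  (R1 gets saved value)
Final: R2 = 95

95


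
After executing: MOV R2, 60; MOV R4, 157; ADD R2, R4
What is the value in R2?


Register state trace:
  MOV R2, 60  → R2 = 60
  MOV R4, 157  → R4 = 157
  ADD R2, R4  → R2 = 60 + 157 = 217
Final: R2 = 217

217


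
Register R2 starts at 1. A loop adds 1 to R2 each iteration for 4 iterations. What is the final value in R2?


Starting value: R2 = 1
  Iter 1: R2 = 1 + 1 = 2
  Iter 2: R2 = 2 + 1 = 3
  Iter 3: R2 = 3 + 1 = 4
  Iter 4: R2 = 4 + 1 = 5
Final: R2 = 5

5


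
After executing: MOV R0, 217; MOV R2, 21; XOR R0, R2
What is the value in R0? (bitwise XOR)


Register state trace:
  MOV R0, 217  → R0 = 217 (0b11011001)
  MOV R2, 21  → R2 = 21 (0b00010101)
  XOR R0, R2  → R0 = 217 XOR 21 = 204 (0b11001100)
Final: R0 = 204

204


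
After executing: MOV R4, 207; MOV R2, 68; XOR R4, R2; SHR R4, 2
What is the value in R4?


Register state trace:
  MOV R4, 207  → R4 = 207 (0b11001111)
  MOV R2, 68  → R2 = 68 (0b01000100)
  XOR R4, R2  → R4 = 207 XOR 68 = 139 (0b10001011)
  SHR R4, 2  → R4 = 139 >> 2 = 34
Final: R4 = 34

34


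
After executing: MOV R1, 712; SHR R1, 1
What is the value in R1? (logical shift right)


Register state trace:
  MOV R1, 712  → R1 = 712
  SHR R1, 1  → R1 = 712 >> 1 = 712 // 2^1 = 356
Final: R1 = 356

356


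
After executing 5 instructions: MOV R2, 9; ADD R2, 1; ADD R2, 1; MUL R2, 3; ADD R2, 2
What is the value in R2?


Register state trace:
  MOV R2, 9  → R2 = 9
  ADD R2, 1  → R2 = 9 + 1 = 10
  ADD R2, 1  → R2 = 10 + 1 = 11
  MUL R2, 3  → R2 = 11 * 3 = 33
  ADD R2, 2  → R2 = 33 + 2 = 35
Final: R2 = 35

35


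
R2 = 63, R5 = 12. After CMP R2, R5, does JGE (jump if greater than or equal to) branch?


Trace:
  R2 = 63, R5 = 12
  CMP R2, R5  → compares 63 vs 12
  JGE checks: is 63 greater than or equal to 12?
  63 > 12, so condition is true
Branch taken: Yes

Yes


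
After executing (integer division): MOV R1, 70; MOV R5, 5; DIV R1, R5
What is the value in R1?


Register state trace:
  MOV R1, 70  → R1 = 70
  MOV R5, 5  → R5 = 5
  DIV R1, R5  → R1 = 70 // 5 = 14
Final: R1 = 14

14


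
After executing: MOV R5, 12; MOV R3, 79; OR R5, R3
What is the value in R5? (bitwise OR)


Register state trace:
  MOV R5, 12  → R5 = 12 (0b00001100)
  MOV R3, 79  → R3 = 79 (0b01001111)
  OR R5, R3   → R5 = 12 OR 79 = 79 (0b01001111)
Final: R5 = 79

79


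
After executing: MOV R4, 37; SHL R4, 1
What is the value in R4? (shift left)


Register state trace:
  MOV R4, 37  → R4 = 37
  SHL R4, 1  → R4 = 37 << 1 = 37 * 2^1 = 74
Final: R4 = 74

74


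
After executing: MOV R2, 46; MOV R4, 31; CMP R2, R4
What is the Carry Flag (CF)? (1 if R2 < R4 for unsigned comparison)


Register state trace:
  MOV R2, 46  → R2 = 46
  MOV R4, 31  → R4 = 31
  CMP R2, R4  → unsigned 46 - 31: no borrow
  46 >= 31, so CF = 0
CF = 0

0


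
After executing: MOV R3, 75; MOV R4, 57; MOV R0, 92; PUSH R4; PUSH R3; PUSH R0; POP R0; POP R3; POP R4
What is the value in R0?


Stack trace (top is rightmost):
  MOV R3, 75  → R3 = 75
  MOV R4, 57  → R4 = 57
  MOV R0, 92  → R0 = 92
  PUSH R4  → stack: [57]
  PUSH R3  → stack: [57, 75]
  PUSH R0  → stack: [57, 75, 92]
  POP R0  → R0 = 92, stack: [57, 75]
  POP R3  → R3 = 75, stack: [57]
  POP R4  → R4 = 57, stack: []
Final: R0 = 92

92


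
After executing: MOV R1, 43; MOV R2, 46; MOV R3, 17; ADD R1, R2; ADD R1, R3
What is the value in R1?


Register state trace:
  MOV R1, 43  → R1 = 43
  MOV R2, 46  → R2 = 46
  MOV R3, 17  → R3 = 17
  ADD R1, R2  → R1 = 43 + 46 = 89
  ADD R1, R3  → R1 = 89 + 17 = 106
Final: R1 = 106

106


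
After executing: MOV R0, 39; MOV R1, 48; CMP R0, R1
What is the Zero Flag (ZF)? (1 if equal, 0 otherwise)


Register state trace:
  MOV R0, 39  → R0 = 39
  MOV R1, 48  → R1 = 48
  CMP R0, R1  → computes 39 - 48 = -9
  Result is nonzero, so values are not equal
ZF = 0

0


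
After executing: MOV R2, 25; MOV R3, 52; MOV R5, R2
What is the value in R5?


Register state trace:
  MOV R2, 25  → R2 = 25
  MOV R3, 52  → R3 = 52
  MOV R5, R2  → R5 = 25
Final: R5 = 25

25


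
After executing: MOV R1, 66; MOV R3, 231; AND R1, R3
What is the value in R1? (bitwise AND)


Register state trace:
  MOV R1, 66  → R1 = 66 (0b01000010)
  MOV R3, 231  → R3 = 231 (0b11100111)
  AND R1, R3  → R1 = 66 AND 231 = 66 (0b01000010)
Final: R1 = 66

66


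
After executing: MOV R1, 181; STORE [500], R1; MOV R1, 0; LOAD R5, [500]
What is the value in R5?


Register and memory trace:
  MOV R1, 181  → R1 = 181
  STORE [500], R1  → mem[500] = 181
  MOV R1, 0  → R1 = 0
  LOAD R5, [500]  → R5 = mem[500] = 181
Final: R5 = 181

181


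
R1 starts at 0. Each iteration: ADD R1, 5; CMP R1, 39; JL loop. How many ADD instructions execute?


Loop trace (R1 starts at 0, target 39, step 5):
  ADD #1: R1 = 0 + 5 = 5  → 5 < 39, loop
  ADD #2: R1 = 5 + 5 = 10  → 10 < 39, loop
  ADD #3: R1 = 10 + 5 = 15  → 15 < 39, loop
  ADD #4: R1 = 15 + 5 = 20  → 20 < 39, loop
  ADD #5: R1 = 20 + 5 = 25  → 25 < 39, loop
  ADD #6: R1 = 25 + 5 = 30  → 30 < 39, loop
  ADD #7: R1 = 30 + 5 = 35  → 35 < 39, loop
  ADD #8: R1 = 35 + 5 = 40  → 40 >= 39, exit
Total ADD instructions: 8

8


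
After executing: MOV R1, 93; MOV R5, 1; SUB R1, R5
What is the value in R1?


Register state trace:
  MOV R1, 93  → R1 = 93
  MOV R5, 1  → R5 = 1
  SUB R1, R5  → R1 = 93 - 1 = 92
Final: R1 = 92

92


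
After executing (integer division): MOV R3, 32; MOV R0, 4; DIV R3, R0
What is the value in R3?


Register state trace:
  MOV R3, 32  → R3 = 32
  MOV R0, 4  → R0 = 4
  DIV R3, R0  → R3 = 32 // 4 = 8
Final: R3 = 8

8


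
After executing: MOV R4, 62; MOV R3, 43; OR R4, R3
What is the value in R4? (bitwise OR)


Register state trace:
  MOV R4, 62  → R4 = 62 (0b00111110)
  MOV R3, 43  → R3 = 43 (0b00101011)
  OR R4, R3   → R4 = 62 OR 43 = 63 (0b00111111)
Final: R4 = 63

63


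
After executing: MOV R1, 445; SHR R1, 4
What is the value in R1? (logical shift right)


Register state trace:
  MOV R1, 445  → R1 = 445
  SHR R1, 4  → R1 = 445 >> 4 = 445 // 2^4 = 27
Final: R1 = 27

27


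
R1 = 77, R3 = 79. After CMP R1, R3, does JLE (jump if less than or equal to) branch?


Trace:
  R1 = 77, R3 = 79
  CMP R1, R3  → compares 77 vs 79
  JLE checks: is 77 less than or equal to 79?
  77 < 79, so condition is true
Branch taken: Yes

Yes


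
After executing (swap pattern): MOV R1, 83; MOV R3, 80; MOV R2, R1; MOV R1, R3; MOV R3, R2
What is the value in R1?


Register state trace (swap pattern):
  MOV R1, 83  → R1 = 83
  MOV R3, 80  → R3 = 80
  MOV R2, R1  → R2 = 83  (save R1)
  MOV R1, R3  → R1 = 80  (R1 gets R3's value)
  MOV R3, R2  → R3 = 83  (R3 gets saved value)
Final: R1 = 80

80


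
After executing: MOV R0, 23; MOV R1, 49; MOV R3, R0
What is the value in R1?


Register state trace:
  MOV R0, 23  → R0 = 23
  MOV R1, 49  → R1 = 49
  MOV R3, R0  → R3 = 23
Final: R1 = 49

49


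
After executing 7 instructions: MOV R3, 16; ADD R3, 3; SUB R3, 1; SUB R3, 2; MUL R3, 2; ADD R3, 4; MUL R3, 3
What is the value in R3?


Register state trace:
  MOV R3, 16  → R3 = 16
  ADD R3, 3  → R3 = 16 + 3 = 19
  SUB R3, 1  → R3 = 19 - 1 = 18
  SUB R3, 2  → R3 = 18 - 2 = 16
  MUL R3, 2  → R3 = 16 * 2 = 32
  ADD R3, 4  → R3 = 32 + 4 = 36
  MUL R3, 3  → R3 = 36 * 3 = 108
Final: R3 = 108

108


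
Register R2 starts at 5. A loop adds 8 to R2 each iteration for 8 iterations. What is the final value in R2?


Starting value: R2 = 5
  Iter 1: R2 = 5 + 8 = 13
  Iter 2: R2 = 13 + 8 = 21
  Iter 3: R2 = 21 + 8 = 29
  Iter 4: R2 = 29 + 8 = 37
  Iter 5: R2 = 37 + 8 = 45
  Iter 6: R2 = 45 + 8 = 53
  Iter 7: R2 = 53 + 8 = 61
  Iter 8: R2 = 61 + 8 = 69
Final: R2 = 69

69


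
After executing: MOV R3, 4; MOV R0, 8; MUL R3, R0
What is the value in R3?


Register state trace:
  MOV R3, 4  → R3 = 4
  MOV R0, 8  → R0 = 8
  MUL R3, R0  → R3 = 4 * 8 = 32
Final: R3 = 32

32


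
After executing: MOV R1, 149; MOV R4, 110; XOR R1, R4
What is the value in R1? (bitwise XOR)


Register state trace:
  MOV R1, 149  → R1 = 149 (0b10010101)
  MOV R4, 110  → R4 = 110 (0b01101110)
  XOR R1, R4  → R1 = 149 XOR 110 = 251 (0b11111011)
Final: R1 = 251

251


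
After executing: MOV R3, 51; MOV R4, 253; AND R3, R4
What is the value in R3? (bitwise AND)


Register state trace:
  MOV R3, 51  → R3 = 51 (0b00110011)
  MOV R4, 253  → R4 = 253 (0b11111101)
  AND R3, R4  → R3 = 51 AND 253 = 49 (0b00110001)
Final: R3 = 49

49


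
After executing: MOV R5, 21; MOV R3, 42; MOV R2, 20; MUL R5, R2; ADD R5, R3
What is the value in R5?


Register state trace:
  MOV R5, 21  → R5 = 21
  MOV R3, 42  → R3 = 42
  MOV R2, 20  → R2 = 20
  MUL R5, R2  → R5 = 21 * 20 = 420
  ADD R5, R3  → R5 = 420 + 42 = 462
Final: R5 = 462

462


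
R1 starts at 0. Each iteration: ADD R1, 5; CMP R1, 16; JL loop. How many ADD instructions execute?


Loop trace (R1 starts at 0, target 16, step 5):
  ADD #1: R1 = 0 + 5 = 5  → 5 < 16, loop
  ADD #2: R1 = 5 + 5 = 10  → 10 < 16, loop
  ADD #3: R1 = 10 + 5 = 15  → 15 < 16, loop
  ADD #4: R1 = 15 + 5 = 20  → 20 >= 16, exit
Total ADD instructions: 4

4


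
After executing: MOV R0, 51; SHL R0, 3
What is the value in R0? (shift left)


Register state trace:
  MOV R0, 51  → R0 = 51
  SHL R0, 3  → R0 = 51 << 3 = 51 * 2^3 = 408
Final: R0 = 408

408


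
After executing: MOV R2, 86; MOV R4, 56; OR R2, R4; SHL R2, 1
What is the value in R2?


Register state trace:
  MOV R2, 86  → R2 = 86 (0b01010110)
  MOV R4, 56  → R4 = 56 (0b00111000)
  OR R2, R4  → R2 = 86 OR 56 = 126 (0b01111110)
  SHL R2, 1  → R2 = 126 << 1 = 252
Final: R2 = 252

252


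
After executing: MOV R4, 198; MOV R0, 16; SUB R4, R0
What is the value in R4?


Register state trace:
  MOV R4, 198  → R4 = 198
  MOV R0, 16  → R0 = 16
  SUB R4, R0  → R4 = 198 - 16 = 182
Final: R4 = 182

182


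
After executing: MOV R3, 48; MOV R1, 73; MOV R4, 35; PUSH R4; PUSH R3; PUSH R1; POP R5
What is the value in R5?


Stack trace (top is rightmost):
  MOV R3, 48  → R3 = 48
  MOV R1, 73  → R1 = 73
  MOV R4, 35  → R4 = 35
  PUSH R4  → stack: [35]
  PUSH R3  → stack: [35, 48]
  PUSH R1  → stack: [35, 48, 73]
  POP R5  → R5 = 73, stack: [35, 48]
Final: R5 = 73

73


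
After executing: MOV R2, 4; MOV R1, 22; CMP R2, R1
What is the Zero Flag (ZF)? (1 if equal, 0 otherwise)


Register state trace:
  MOV R2, 4  → R2 = 4
  MOV R1, 22  → R1 = 22
  CMP R2, R1  → computes 4 - 22 = -18
  Result is nonzero, so values are not equal
ZF = 0

0


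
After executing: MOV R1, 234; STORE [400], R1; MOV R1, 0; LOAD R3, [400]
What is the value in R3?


Register and memory trace:
  MOV R1, 234  → R1 = 234
  STORE [400], R1  → mem[400] = 234
  MOV R1, 0  → R1 = 0
  LOAD R3, [400]  → R3 = mem[400] = 234
Final: R3 = 234

234
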